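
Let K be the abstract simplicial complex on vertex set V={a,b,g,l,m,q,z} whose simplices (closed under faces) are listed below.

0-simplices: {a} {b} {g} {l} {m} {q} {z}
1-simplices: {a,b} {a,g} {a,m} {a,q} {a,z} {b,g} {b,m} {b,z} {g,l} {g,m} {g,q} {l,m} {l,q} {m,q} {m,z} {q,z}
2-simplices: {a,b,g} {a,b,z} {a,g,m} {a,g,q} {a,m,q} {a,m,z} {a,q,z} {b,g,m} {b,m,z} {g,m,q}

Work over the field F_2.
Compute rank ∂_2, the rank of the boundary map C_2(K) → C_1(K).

n_0=7 n_1=16 n_2=10  [Z2]
∂1: piv[ab,ag,am,aq,az,gl] rk=6  ker:bg,bm,bz,gm,gq,lm,lq,mq,mz,qz
∂2: piv[abg,abz,agm,agq,amq,amz,aqz,bgm] rk=8  ker:bmz,gmq
rk∂_2=8

rank∂_2=8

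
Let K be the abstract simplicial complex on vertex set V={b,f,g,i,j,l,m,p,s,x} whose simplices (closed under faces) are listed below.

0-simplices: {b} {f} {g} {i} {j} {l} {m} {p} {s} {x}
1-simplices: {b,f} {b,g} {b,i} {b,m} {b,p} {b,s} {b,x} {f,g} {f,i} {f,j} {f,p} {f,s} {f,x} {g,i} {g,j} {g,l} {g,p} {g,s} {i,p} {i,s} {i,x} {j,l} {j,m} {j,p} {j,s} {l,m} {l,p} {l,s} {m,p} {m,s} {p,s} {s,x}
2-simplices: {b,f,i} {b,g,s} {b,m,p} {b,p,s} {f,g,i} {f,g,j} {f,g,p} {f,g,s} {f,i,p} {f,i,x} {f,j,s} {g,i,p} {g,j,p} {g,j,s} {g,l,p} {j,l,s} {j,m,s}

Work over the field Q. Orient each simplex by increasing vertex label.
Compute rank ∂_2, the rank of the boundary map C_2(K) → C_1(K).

rank∂_2=15

n_0=10 n_1=32 n_2=17  [Q]
∂1: piv[bf,bg,bi,bm,bp,bs,bx,fj,gl] rk=9  ker:fg,fi,fp,fs,fx,gi,gj,gp,gs,ip,is,ix,jl,jm,jp,js,lm,lp,ls,mp,ms,ps,sx
∂2: piv[bfi,bgs,bmp,bps,fgi,fgj,fgp,fgs,fip,fix,fjs,gjp,glp,jls,jms] rk=15  ker:gip,gjs
rk∂_2=15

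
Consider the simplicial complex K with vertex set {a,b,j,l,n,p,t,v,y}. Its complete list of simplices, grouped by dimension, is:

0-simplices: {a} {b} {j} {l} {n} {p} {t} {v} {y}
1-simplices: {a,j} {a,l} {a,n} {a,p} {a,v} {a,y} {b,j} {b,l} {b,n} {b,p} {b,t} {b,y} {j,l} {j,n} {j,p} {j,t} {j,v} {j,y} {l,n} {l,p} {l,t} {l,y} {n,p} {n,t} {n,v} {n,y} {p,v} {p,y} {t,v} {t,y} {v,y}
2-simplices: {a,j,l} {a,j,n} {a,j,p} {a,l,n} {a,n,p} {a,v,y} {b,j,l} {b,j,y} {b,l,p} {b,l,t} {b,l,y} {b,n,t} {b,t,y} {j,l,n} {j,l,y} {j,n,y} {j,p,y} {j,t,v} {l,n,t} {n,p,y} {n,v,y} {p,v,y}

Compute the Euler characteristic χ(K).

n_0=9 n_1=31 n_2=22
χ=+9−31+22=0

χ(K)=0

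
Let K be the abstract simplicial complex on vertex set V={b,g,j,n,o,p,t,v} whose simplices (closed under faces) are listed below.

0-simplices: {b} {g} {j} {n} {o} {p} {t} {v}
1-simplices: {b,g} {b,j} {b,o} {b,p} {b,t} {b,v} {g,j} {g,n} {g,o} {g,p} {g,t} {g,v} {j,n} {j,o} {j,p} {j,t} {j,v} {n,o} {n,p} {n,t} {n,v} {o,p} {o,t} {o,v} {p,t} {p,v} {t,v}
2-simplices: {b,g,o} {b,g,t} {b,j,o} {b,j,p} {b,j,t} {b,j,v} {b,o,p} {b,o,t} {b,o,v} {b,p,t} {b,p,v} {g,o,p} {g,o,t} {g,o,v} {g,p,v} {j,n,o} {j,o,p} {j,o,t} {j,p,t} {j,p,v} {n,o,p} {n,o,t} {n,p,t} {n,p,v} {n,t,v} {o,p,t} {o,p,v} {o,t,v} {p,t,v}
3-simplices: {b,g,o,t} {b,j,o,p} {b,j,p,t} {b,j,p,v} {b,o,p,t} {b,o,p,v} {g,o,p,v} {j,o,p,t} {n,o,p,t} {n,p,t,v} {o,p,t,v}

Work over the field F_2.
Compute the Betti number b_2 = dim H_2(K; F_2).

b_2=0

n_0=8 n_1=27 n_2=29 n_3=11  [Z2]
∂1: piv[bg,bj,bo,bp,bt,bv,gn] rk=7  ker:gj,go,gp,gt,gv,jn,jo,jp,jt,jv,no,np,nt,nv,op,ot,ov,pt,pv,tv
∂2: piv[bgo,bgt,bjo,bjp,bjt,bjv,bop,bot,bov,bpt,bpv,gop,gov,jno,nop,not,npv,ntv] rk=18  ker:got,gpv,jop,jot,jpt,jpv,npt,opt,opv,otv,ptv
∂3: piv[bgot,bjop,bjpt,bjpv,bopt,bopv,gopv,jopt,nopt,nptv,optv] rk=11
b_2=(29−18)−11=0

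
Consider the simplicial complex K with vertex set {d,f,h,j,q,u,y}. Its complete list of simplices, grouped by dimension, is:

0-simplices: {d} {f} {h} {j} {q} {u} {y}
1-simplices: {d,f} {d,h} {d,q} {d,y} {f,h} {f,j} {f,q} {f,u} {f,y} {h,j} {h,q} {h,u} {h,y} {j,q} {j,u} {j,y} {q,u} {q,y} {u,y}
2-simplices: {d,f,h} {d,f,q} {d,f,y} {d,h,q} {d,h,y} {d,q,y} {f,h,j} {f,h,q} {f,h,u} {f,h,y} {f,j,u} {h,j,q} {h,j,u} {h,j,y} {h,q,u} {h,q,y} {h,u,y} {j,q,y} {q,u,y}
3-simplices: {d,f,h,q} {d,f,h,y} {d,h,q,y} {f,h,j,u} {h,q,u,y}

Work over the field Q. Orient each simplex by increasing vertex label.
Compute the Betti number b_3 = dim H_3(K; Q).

b_3=0

n_0=7 n_1=19 n_2=19 n_3=5  [Q]
∂1: piv[df,dh,dq,dy,fj,fu] rk=6  ker:fh,fq,fy,hj,hq,hu,hy,jq,ju,jy,qu,qy,uy
∂2: piv[dfh,dfq,dfy,dhq,dhy,dqy,fhj,fhu,fju,hjq,hjy,hqu,huy] rk=13  ker:fhq,fhy,hju,hqy,jqy,quy
∂3: piv[dfhq,dfhy,dhqy,fhju,hquy] rk=5
b_3=(5−5)−0=0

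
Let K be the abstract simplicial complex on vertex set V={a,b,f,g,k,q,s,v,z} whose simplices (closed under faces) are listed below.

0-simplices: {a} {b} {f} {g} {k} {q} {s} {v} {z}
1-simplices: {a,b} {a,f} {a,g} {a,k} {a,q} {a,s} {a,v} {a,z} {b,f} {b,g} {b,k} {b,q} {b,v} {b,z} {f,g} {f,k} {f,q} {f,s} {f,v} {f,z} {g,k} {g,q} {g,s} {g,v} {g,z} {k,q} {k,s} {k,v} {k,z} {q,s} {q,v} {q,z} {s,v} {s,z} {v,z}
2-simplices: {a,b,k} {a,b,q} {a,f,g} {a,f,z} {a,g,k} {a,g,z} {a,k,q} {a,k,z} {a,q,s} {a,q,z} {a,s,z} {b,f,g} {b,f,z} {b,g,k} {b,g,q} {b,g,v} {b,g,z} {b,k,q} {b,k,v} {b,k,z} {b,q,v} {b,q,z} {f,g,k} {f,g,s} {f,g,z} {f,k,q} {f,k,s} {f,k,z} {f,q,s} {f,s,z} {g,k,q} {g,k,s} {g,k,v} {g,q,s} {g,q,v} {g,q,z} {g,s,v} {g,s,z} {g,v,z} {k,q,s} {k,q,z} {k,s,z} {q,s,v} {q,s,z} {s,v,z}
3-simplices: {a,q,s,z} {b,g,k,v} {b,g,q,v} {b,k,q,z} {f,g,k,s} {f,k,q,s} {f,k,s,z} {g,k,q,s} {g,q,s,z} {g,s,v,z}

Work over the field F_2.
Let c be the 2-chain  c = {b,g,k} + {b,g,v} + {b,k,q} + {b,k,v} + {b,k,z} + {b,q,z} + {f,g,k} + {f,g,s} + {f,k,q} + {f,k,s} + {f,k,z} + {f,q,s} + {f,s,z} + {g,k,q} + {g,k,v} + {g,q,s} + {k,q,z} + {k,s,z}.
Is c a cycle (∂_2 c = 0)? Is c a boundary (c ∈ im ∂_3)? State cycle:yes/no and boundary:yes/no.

n_0=9 n_1=35 n_2=45 n_3=10  [Z2]
∂1: piv[ab,af,ag,ak,aq,as,av,az] rk=8  ker:bf,bg,bk,bq,bv,bz,fg,fk,fq,fs,fv,fz,gk,gq,gs,gv,gz,kq,ks,kv,kz,qs,qv,qz,sv,sz,vz
∂2: piv[abk,abq,afg,afz,agk,agz,akq,akz,aqs,aqz,asz,bfg,bfz,bgk,bgq,bgv,bkv,bqv,fgk,fgs,fkq,fks,fqs,gsv,gvz] rk=25  ker:bgz,bkq,bkz,bqz,fgz,fkz,fsz,gkq,gks,gkv,gqs,gqv,gqz,gsz,kqs,kqz,ksz,qsv,qsz,svz
∂3: piv[aqsz,bgkv,bgqv,bkqz,fgks,fkqs,fksz,gkqs,gqsz,gsvz] rk=10
∂2c = 0
c vs im∂3: reduces to 0 ⇒ boundary

cycle:yes boundary:yes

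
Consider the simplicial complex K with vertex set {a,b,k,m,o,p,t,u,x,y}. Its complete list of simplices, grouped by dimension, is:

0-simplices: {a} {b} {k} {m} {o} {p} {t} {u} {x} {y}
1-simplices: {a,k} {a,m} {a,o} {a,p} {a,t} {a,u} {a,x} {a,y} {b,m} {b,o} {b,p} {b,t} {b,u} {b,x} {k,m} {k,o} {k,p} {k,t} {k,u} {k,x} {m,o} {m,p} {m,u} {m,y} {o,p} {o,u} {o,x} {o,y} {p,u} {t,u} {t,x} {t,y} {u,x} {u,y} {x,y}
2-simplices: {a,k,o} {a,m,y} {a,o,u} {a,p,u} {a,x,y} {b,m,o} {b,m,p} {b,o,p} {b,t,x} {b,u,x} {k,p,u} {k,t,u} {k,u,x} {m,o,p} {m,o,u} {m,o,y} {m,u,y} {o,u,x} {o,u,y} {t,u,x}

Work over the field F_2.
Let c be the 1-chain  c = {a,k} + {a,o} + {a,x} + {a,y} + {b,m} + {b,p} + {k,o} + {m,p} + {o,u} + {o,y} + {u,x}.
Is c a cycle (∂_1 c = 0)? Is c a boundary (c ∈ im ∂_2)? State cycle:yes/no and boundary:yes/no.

n_0=10 n_1=35 n_2=20  [Z2]
∂1: piv[ak,am,ao,ap,at,au,ax,ay,bm] rk=9  ker:bo,bp,bt,bu,bx,km,ko,kp,kt,ku,kx,mo,mp,mu,my,op,ou,ox,oy,pu,tu,tx,ty,ux,uy,xy
∂2: piv[ako,amy,aou,apu,axy,bmo,bmp,bop,btx,bux,kpu,ktu,kux,mou,moy,muy,oux,tux] rk=18  ker:mop,ouy
∂1c = 0
c vs im∂2: residual ≠ 0 ⇒ not boundary

cycle:yes boundary:no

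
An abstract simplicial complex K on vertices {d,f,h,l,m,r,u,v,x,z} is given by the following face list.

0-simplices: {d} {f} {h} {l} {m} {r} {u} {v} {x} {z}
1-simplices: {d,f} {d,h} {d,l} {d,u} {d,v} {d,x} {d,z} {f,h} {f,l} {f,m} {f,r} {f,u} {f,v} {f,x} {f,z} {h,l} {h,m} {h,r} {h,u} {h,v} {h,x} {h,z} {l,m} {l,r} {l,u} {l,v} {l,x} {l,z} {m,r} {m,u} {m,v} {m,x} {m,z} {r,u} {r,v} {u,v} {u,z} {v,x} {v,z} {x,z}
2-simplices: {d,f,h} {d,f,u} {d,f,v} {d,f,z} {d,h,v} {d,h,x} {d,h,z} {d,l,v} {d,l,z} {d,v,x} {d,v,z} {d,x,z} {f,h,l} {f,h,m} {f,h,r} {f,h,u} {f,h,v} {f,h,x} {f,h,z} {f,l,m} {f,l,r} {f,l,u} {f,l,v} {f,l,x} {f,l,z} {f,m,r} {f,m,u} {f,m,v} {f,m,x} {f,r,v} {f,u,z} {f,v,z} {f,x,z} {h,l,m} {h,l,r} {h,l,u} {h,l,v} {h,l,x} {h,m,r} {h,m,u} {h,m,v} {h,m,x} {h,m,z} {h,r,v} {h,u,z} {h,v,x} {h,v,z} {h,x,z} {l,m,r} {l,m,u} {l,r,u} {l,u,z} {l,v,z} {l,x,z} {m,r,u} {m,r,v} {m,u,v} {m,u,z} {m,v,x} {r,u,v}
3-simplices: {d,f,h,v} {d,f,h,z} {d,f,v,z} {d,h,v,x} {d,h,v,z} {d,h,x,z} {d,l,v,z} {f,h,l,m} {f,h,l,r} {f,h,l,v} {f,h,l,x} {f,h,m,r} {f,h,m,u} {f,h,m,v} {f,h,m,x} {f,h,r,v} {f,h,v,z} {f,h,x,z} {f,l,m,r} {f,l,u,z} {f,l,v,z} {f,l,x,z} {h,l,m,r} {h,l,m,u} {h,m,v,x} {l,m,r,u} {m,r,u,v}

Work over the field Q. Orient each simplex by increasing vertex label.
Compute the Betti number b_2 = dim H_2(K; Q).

b_2=4

n_0=10 n_1=40 n_2=60 n_3=27  [Q]
∂1: piv[df,dh,dl,du,dv,dx,dz,fm,fr] rk=9  ker:fh,fl,fu,fv,fx,fz,hl,hm,hr,hu,hv,hx,hz,lm,lr,lu,lv,lx,lz,mr,mu,mv,mx,mz,ru,rv,uv,uz,vx,vz,xz
∂2: piv[dfh,dfu,dfv,dfz,dhv,dhx,dhz,dlv,dlz,dvx,dvz,dxz,fhl,fhm,fhr,fhu,fhx,flm,flr,flu,flv,flx,fmr,fmu,fmv,fmx,frv,fuz,hmz,lru,muv] rk=31  ker:fhv,fhz,flz,fvz,fxz,hlm,hlr,hlu,hlv,hlx,hmr,hmu,hmv,hmx,hrv,huz,hvx,hvz,hxz,lmr,lmu,luz,lvz,lxz,mru,mrv,muz,mvx,ruv
∂3: piv[dfhv,dfhz,dfvz,dhvx,dhvz,dhxz,dlvz,fhlm,fhlr,fhlv,fhlx,fhmr,fhmu,fhmv,fhmx,fhrv,fhxz,flmr,fluz,flvz,flxz,hlmu,hmvx,lmru,mruv] rk=25  ker:fhvz,hlmr
b_2=(60−31)−25=4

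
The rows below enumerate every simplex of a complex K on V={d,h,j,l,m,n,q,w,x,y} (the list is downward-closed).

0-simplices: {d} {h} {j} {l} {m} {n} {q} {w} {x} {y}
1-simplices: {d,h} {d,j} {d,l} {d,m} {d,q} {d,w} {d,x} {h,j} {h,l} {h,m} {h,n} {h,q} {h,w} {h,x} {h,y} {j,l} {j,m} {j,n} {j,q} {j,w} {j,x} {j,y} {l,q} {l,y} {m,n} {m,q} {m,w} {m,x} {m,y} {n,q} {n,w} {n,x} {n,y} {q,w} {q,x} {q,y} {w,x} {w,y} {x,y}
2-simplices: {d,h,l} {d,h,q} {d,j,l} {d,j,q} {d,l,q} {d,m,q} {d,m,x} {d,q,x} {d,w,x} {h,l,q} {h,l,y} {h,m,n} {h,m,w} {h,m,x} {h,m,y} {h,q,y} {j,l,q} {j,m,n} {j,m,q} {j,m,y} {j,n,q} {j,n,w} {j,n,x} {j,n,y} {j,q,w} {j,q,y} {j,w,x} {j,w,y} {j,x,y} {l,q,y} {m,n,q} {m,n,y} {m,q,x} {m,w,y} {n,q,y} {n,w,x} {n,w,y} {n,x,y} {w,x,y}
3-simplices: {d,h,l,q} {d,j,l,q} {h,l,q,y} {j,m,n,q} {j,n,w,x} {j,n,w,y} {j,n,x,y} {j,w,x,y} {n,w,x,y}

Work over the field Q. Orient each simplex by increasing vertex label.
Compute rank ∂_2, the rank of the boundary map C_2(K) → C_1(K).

rank∂_2=28

n_0=10 n_1=39 n_2=39 n_3=9  [Q]
∂1: piv[dh,dj,dl,dm,dq,dw,dx,hn,hy] rk=9  ker:hj,hl,hm,hq,hw,hx,jl,jm,jn,jq,jw,jx,jy,lq,ly,mn,mq,mw,mx,my,nq,nw,nx,ny,qw,qx,qy,wx,wy,xy
∂2: piv[dhl,dhq,djl,djq,dlq,dmq,dmx,dqx,dwx,hly,hmn,hmw,hmx,hmy,hqy,jmn,jmq,jmy,jnq,jnw,jnx,jny,jqw,jqy,jwx,jwy,jxy,mwy] rk=28  ker:hlq,jlq,lqy,mnq,mny,mqx,nqy,nwx,nwy,nxy,wxy
∂3: piv[dhlq,djlq,hlqy,jmnq,jnwx,jnwy,jnxy,jwxy] rk=8  ker:nwxy
rk∂_2=28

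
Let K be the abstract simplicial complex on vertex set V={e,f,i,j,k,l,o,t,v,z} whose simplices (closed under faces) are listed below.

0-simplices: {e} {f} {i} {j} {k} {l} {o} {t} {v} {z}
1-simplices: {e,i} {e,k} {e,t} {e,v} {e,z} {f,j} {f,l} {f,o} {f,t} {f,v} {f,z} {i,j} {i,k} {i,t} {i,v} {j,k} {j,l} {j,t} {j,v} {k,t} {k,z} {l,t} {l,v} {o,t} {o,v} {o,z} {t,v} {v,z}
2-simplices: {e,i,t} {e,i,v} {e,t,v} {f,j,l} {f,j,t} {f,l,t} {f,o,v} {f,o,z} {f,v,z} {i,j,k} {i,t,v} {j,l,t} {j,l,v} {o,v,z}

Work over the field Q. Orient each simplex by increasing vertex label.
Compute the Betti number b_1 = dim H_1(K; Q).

n_0=10 n_1=28 n_2=14  [Q]
∂1: piv[ei,ek,et,ev,ez,fj,fl,fo,ft] rk=9  ker:fv,fz,ij,ik,it,iv,jk,jl,jt,jv,kt,kz,lt,lv,ot,ov,oz,tv,vz
∂2: piv[eit,eiv,etv,fjl,fjt,flt,fov,foz,fvz,ijk,jlv] rk=11  ker:itv,jlt,ovz
b_1=(28−9)−11=8

b_1=8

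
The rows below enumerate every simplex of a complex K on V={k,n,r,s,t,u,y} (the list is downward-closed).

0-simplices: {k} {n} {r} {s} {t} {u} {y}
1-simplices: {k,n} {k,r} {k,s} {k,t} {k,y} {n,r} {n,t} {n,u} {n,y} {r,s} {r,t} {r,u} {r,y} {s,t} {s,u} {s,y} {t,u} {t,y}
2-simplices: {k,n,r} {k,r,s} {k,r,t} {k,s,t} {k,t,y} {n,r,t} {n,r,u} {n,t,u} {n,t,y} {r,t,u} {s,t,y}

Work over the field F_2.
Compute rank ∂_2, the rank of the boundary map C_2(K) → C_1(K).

rank∂_2=10

n_0=7 n_1=18 n_2=11  [Z2]
∂1: piv[kn,kr,ks,kt,ky,nu] rk=6  ker:nr,nt,ny,rs,rt,ru,ry,st,su,sy,tu,ty
∂2: piv[knr,krs,krt,kst,kty,nrt,nru,ntu,nty,sty] rk=10  ker:rtu
rk∂_2=10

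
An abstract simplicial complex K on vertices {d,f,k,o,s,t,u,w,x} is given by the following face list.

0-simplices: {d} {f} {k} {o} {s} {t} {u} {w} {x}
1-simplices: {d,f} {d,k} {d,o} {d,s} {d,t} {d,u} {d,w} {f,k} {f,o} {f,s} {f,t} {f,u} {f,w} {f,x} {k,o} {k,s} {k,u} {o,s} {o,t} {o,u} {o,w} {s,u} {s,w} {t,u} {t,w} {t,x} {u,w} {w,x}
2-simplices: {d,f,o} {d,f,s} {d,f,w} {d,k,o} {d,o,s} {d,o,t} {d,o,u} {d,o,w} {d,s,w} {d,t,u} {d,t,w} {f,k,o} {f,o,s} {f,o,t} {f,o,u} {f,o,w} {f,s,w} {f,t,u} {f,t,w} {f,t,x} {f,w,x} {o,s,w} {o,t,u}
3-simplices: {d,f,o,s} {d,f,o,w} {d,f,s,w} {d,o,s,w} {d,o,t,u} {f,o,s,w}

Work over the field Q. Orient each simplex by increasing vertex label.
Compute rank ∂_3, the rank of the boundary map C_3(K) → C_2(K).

n_0=9 n_1=28 n_2=23 n_3=6  [Q]
∂1: piv[df,dk,do,ds,dt,du,dw,fx] rk=8  ker:fk,fo,fs,ft,fu,fw,ko,ks,ku,os,ot,ou,ow,su,sw,tu,tw,tx,uw,wx
∂2: piv[dfo,dfs,dfw,dko,dos,dot,dou,dow,dsw,dtu,dtw,fko,fot,fou,ftx,fwx] rk=16  ker:fos,fow,fsw,ftu,ftw,osw,otu
∂3: piv[dfos,dfow,dfsw,dosw,dotu] rk=5  ker:fosw
rk∂_3=5

rank∂_3=5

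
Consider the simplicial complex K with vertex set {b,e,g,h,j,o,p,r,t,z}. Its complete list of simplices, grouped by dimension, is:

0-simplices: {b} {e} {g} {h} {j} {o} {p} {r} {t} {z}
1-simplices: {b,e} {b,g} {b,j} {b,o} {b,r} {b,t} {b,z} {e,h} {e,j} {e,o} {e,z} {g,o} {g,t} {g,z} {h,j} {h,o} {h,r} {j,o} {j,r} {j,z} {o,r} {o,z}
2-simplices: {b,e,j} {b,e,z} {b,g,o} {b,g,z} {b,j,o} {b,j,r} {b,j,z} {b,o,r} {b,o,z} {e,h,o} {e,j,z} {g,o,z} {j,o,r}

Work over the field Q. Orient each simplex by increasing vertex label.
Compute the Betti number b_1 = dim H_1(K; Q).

b_1=4

n_0=10 n_1=22 n_2=13  [Q]
∂1: piv[be,bg,bj,bo,br,bt,bz,eh] rk=8  ker:ej,eo,ez,go,gt,gz,hj,ho,hr,jo,jr,jz,or,oz
∂2: piv[bej,bez,bgo,bgz,bjo,bjr,bjz,bor,boz,eho] rk=10  ker:ejz,goz,jor
b_1=(22−8)−10=4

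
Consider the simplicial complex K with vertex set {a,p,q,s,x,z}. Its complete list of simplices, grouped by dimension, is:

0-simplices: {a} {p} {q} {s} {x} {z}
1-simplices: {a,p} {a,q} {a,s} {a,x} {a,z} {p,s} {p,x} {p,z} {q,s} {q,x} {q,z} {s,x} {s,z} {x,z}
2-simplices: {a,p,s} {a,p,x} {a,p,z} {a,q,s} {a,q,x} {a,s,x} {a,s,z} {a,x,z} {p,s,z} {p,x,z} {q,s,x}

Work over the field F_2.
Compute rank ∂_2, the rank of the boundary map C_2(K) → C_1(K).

n_0=6 n_1=14 n_2=11  [Z2]
∂1: piv[ap,aq,as,ax,az] rk=5  ker:ps,px,pz,qs,qx,qz,sx,sz,xz
∂2: piv[aps,apx,apz,aqs,aqx,asx,asz,axz] rk=8  ker:psz,pxz,qsx
rk∂_2=8

rank∂_2=8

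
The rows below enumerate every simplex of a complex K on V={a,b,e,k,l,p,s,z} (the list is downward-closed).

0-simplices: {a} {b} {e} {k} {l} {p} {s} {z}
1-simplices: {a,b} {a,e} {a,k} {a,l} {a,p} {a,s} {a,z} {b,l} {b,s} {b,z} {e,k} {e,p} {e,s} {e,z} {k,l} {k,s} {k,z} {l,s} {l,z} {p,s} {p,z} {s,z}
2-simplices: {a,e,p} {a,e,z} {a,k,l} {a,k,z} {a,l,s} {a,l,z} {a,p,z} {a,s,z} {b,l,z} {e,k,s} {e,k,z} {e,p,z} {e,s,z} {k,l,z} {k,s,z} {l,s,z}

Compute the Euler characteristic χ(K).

χ(K)=2

n_0=8 n_1=22 n_2=16
χ=+8−22+16=2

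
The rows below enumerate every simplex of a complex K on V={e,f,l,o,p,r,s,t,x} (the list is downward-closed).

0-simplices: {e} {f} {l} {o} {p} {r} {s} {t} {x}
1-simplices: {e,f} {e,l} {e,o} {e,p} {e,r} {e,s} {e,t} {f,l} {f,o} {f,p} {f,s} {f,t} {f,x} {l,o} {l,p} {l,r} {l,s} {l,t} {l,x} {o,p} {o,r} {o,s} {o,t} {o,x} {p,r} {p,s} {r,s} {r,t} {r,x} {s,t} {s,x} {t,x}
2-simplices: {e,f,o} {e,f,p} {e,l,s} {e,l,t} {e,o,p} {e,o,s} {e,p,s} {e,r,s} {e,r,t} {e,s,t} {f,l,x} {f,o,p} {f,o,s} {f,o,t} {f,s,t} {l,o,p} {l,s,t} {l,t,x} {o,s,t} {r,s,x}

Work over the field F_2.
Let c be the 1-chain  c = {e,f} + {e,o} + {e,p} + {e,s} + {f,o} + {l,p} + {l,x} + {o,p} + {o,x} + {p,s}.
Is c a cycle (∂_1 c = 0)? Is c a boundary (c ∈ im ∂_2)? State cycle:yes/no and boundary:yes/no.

n_0=9 n_1=32 n_2=20  [Z2]
∂1: piv[ef,el,eo,ep,er,es,et,fx] rk=8  ker:fl,fo,fp,fs,ft,lo,lp,lr,ls,lt,lx,op,or,os,ot,ox,pr,ps,rs,rt,rx,st,sx,tx
∂2: piv[efo,efp,els,elt,eop,eos,eps,ers,ert,est,flx,fos,fot,fst,lop,ltx,rsx] rk=17  ker:fop,lst,ost
∂1c = 0
c vs im∂2: residual ≠ 0 ⇒ not boundary

cycle:yes boundary:no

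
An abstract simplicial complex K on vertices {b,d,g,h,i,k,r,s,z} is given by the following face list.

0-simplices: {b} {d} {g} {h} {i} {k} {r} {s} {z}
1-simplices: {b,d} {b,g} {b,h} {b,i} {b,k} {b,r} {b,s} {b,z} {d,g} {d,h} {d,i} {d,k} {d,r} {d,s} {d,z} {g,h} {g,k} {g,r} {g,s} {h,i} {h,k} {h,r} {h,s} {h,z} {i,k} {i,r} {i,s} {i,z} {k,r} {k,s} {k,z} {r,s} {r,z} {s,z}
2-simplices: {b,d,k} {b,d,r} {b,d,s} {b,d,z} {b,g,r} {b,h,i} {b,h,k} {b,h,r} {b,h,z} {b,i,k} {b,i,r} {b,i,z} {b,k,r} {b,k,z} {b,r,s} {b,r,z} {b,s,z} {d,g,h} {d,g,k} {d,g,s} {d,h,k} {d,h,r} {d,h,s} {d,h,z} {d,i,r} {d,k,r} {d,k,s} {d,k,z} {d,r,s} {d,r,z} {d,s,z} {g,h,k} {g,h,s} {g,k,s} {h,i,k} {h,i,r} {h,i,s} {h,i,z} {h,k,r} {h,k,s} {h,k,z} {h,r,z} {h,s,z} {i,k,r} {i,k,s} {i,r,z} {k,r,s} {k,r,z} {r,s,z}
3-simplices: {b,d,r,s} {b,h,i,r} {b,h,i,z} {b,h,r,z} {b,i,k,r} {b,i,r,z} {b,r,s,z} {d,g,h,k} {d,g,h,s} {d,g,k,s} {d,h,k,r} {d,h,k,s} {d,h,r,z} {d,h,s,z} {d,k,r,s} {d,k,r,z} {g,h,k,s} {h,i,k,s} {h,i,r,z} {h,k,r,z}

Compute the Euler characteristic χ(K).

χ(K)=4

n_0=9 n_1=34 n_2=49 n_3=20
χ=+9−34+49−20=4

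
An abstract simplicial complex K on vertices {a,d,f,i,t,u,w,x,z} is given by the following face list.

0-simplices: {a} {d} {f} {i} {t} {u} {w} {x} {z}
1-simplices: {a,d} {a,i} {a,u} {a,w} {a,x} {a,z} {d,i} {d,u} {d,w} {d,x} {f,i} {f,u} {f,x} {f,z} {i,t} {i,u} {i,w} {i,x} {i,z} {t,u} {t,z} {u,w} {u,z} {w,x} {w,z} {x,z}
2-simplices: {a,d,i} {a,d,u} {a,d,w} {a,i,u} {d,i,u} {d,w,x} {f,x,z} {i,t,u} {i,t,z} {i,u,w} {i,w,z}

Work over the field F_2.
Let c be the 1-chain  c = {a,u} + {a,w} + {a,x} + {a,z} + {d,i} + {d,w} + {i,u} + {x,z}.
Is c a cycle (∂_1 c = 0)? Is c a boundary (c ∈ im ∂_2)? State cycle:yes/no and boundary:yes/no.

cycle:yes boundary:no

n_0=9 n_1=26 n_2=11  [Z2]
∂1: piv[ad,ai,au,aw,ax,az,fi,it] rk=8  ker:di,du,dw,dx,fu,fx,fz,iu,iw,ix,iz,tu,tz,uw,uz,wx,wz,xz
∂2: piv[adi,adu,adw,aiu,dwx,fxz,itu,itz,iuw,iwz] rk=10  ker:diu
∂1c = 0
c vs im∂2: residual ≠ 0 ⇒ not boundary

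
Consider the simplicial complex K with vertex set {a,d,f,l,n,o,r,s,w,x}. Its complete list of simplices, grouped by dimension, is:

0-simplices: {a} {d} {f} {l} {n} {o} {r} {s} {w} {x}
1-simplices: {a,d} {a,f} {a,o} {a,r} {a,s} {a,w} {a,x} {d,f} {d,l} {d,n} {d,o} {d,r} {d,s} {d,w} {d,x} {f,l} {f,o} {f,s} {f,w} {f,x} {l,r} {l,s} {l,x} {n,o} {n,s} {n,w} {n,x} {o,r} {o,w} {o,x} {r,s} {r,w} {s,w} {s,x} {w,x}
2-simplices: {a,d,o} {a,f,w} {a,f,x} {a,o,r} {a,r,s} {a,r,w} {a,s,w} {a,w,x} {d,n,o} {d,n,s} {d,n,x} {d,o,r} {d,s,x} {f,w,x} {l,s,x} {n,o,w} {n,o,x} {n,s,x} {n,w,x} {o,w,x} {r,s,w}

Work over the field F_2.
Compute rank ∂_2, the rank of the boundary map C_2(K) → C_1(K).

rank∂_2=17

n_0=10 n_1=35 n_2=21  [Z2]
∂1: piv[ad,af,ao,ar,as,aw,ax,dl,dn] rk=9  ker:df,do,dr,ds,dw,dx,fl,fo,fs,fw,fx,lr,ls,lx,no,ns,nw,nx,or,ow,ox,rs,rw,sw,sx,wx
∂2: piv[ado,afw,afx,aor,ars,arw,asw,awx,dno,dns,dnx,dor,dsx,lsx,now,nox,nwx] rk=17  ker:fwx,nsx,owx,rsw
rk∂_2=17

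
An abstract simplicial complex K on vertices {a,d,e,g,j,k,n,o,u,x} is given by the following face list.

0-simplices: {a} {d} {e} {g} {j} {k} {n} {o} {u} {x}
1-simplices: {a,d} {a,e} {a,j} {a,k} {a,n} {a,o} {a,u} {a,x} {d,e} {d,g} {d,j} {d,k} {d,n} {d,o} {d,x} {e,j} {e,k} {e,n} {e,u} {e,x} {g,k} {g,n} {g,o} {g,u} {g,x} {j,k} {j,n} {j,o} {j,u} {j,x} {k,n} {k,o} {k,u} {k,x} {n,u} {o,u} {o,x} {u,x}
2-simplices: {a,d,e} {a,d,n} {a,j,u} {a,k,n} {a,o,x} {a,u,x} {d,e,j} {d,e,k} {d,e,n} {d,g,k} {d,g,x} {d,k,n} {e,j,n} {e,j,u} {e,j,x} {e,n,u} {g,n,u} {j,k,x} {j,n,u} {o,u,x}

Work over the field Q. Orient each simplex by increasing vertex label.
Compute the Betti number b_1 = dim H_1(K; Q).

b_1=10

n_0=10 n_1=38 n_2=20  [Q]
∂1: piv[ad,ae,aj,ak,an,ao,au,ax,dg] rk=9  ker:de,dj,dk,dn,do,dx,ej,ek,en,eu,ex,gk,gn,go,gu,gx,jk,jn,jo,ju,jx,kn,ko,ku,kx,nu,ou,ox,ux
∂2: piv[ade,adn,aju,akn,aox,aux,dej,dek,den,dgk,dgx,dkn,ejn,eju,ejx,enu,gnu,jkx,oux] rk=19  ker:jnu
b_1=(38−9)−19=10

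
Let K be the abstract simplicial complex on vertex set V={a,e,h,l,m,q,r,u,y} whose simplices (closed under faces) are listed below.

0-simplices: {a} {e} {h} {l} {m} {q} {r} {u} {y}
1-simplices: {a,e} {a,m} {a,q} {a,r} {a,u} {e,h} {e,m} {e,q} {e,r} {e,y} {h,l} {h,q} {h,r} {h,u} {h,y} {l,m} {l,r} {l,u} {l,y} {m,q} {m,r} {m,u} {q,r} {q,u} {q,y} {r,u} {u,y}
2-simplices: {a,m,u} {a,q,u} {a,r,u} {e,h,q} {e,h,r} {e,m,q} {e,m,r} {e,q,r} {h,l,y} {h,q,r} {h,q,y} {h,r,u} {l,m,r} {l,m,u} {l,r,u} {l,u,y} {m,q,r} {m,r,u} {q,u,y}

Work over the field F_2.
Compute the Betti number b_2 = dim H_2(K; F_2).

n_0=9 n_1=27 n_2=19  [Z2]
∂1: piv[ae,am,aq,ar,au,eh,ey,hl] rk=8  ker:em,eq,er,hq,hr,hu,hy,lm,lr,lu,ly,mq,mr,mu,qr,qu,qy,ru,uy
∂2: piv[amu,aqu,aru,ehq,ehr,emq,emr,eqr,hly,hqy,hru,lmr,lmu,lru,luy,quy] rk=16  ker:hqr,mqr,mru
b_2=(19−16)−0=3

b_2=3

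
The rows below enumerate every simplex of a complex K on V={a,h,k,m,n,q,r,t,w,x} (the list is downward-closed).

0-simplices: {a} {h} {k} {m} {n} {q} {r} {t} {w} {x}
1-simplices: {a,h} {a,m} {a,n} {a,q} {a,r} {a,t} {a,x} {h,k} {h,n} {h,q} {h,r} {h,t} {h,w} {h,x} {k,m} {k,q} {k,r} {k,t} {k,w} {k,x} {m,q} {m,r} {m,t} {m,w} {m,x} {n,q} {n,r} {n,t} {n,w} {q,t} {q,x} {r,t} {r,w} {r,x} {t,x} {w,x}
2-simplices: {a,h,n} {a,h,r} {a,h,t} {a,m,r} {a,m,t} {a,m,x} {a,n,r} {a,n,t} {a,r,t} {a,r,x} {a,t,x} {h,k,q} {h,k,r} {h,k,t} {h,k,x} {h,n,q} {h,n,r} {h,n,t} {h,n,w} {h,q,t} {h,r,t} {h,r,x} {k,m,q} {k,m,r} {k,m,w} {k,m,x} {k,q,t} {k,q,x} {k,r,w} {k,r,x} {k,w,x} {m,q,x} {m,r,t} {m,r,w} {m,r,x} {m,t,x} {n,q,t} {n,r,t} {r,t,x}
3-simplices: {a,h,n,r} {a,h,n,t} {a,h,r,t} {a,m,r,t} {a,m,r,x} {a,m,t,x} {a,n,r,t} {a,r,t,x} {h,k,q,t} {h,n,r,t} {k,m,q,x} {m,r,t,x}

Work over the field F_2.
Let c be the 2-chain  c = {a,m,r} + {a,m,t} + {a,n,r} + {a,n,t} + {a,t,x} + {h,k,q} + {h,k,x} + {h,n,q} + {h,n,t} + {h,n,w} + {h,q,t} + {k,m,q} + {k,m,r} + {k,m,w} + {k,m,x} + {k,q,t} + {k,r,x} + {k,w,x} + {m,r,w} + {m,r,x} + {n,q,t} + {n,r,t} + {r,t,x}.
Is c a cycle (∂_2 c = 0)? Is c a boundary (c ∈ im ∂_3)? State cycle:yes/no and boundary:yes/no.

n_0=10 n_1=36 n_2=39 n_3=12  [Z2]
∂1: piv[ah,am,an,aq,ar,at,ax,hk,hw] rk=9  ker:hn,hq,hr,ht,hx,km,kq,kr,kt,kw,kx,mq,mr,mt,mw,mx,nq,nr,nt,nw,qt,qx,rt,rw,rx,tx,wx
∂2: piv[ahn,ahr,aht,amr,amt,amx,anr,ant,art,arx,atx,hkq,hkr,hkt,hkx,hnq,hnw,hqt,hrx,kmq,kmr,kmw,kqx,krw,kwx] rk=25  ker:hnr,hnt,hrt,kmx,kqt,krx,mqx,mrt,mrw,mrx,mtx,nqt,nrt,rtx
∂3: piv[ahnr,ahnt,ahrt,amrt,amrx,amtx,anrt,artx,hkqt,kmqx] rk=10  ker:hnrt,mrtx
∂2c = {a,t} + {a,x} + {h,n} + {h,q} + {h,w} + {h,x} + {k,q} + {k,t} + {m,q} + {m,t} + {n,w} + {q,t} + {r,w} + {r,x} + {w,x}

cycle:no boundary:no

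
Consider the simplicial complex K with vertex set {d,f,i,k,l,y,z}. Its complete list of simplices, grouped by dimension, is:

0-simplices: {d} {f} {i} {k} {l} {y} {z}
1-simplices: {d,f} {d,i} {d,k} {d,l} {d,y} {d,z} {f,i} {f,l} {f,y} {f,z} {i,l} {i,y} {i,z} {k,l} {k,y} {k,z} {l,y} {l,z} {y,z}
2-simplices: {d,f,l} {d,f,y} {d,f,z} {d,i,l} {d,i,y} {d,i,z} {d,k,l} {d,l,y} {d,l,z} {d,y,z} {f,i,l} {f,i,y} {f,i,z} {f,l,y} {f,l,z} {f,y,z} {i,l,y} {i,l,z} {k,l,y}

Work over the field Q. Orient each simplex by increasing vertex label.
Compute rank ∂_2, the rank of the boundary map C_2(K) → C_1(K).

n_0=7 n_1=19 n_2=19  [Q]
∂1: piv[df,di,dk,dl,dy,dz] rk=6  ker:fi,fl,fy,fz,il,iy,iz,kl,ky,kz,ly,lz,yz
∂2: piv[dfl,dfy,dfz,dil,diy,diz,dkl,dly,dlz,dyz,fil,kly] rk=12  ker:fiy,fiz,fly,flz,fyz,ily,ilz
rk∂_2=12

rank∂_2=12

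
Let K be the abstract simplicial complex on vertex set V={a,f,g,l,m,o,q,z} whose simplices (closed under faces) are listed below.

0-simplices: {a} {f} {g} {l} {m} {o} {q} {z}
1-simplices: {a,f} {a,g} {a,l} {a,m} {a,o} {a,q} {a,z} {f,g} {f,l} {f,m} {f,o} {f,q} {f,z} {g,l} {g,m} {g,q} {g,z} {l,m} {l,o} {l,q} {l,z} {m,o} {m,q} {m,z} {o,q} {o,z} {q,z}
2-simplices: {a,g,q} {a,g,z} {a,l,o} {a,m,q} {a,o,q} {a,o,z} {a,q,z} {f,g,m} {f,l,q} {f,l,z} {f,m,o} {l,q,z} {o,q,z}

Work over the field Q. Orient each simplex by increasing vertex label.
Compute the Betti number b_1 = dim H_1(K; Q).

b_1=8

n_0=8 n_1=27 n_2=13  [Q]
∂1: piv[af,ag,al,am,ao,aq,az] rk=7  ker:fg,fl,fm,fo,fq,fz,gl,gm,gq,gz,lm,lo,lq,lz,mo,mq,mz,oq,oz,qz
∂2: piv[agq,agz,alo,amq,aoq,aoz,aqz,fgm,flq,flz,fmo,lqz] rk=12  ker:oqz
b_1=(27−7)−12=8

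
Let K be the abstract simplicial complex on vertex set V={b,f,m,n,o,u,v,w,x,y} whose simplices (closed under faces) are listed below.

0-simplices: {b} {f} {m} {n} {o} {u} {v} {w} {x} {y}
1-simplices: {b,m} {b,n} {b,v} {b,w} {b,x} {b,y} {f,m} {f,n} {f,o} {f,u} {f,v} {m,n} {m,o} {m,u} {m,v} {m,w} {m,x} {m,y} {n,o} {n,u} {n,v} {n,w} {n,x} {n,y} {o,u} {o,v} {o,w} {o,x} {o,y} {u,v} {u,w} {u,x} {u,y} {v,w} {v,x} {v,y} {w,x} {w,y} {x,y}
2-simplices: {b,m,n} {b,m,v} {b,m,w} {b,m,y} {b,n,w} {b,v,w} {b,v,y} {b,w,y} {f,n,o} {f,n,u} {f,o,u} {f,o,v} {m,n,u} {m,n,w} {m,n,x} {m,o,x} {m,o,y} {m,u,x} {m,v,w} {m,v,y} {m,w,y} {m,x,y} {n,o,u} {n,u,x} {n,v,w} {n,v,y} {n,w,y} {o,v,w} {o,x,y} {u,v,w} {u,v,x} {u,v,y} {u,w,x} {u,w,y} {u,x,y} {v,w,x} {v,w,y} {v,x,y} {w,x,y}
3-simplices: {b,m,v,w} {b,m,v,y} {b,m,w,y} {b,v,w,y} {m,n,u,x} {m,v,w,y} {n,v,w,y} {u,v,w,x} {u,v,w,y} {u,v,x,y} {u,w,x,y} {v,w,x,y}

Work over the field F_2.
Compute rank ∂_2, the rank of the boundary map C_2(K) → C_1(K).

n_0=10 n_1=39 n_2=39 n_3=12  [Z2]
∂1: piv[bm,bn,bv,bw,bx,by,fm,fo,fu] rk=9  ker:fn,fv,mn,mo,mu,mv,mw,mx,my,no,nu,nv,nw,nx,ny,ou,ov,ow,ox,oy,uv,uw,ux,uy,vw,vx,vy,wx,wy,xy
∂2: piv[bmn,bmv,bmw,bmy,bnw,bvw,bvy,bwy,fno,fnu,fou,fov,mnu,mnx,mox,moy,mux,mxy,nvw,nvy,ovw,uvw,uvx,uvy,uwx,uxy] rk=26  ker:mnw,mvw,mvy,mwy,nou,nux,nwy,oxy,uwy,vwx,vwy,vxy,wxy
∂3: piv[bmvw,bmvy,bmwy,bvwy,mnux,nvwy,uvwx,uvwy,uvxy,uwxy] rk=10  ker:mvwy,vwxy
rk∂_2=26

rank∂_2=26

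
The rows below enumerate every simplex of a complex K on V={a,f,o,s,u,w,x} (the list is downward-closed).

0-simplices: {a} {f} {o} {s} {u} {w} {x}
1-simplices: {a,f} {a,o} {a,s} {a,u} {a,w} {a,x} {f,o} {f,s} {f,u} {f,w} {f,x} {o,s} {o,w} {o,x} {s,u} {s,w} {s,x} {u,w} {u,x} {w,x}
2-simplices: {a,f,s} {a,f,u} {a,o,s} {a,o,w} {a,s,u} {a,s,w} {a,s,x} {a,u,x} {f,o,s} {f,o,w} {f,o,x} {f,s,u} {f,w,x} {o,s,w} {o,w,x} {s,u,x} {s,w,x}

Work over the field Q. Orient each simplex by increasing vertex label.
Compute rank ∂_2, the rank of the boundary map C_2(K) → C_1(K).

rank∂_2=13

n_0=7 n_1=20 n_2=17  [Q]
∂1: piv[af,ao,as,au,aw,ax] rk=6  ker:fo,fs,fu,fw,fx,os,ow,ox,su,sw,sx,uw,ux,wx
∂2: piv[afs,afu,aos,aow,asu,asw,asx,aux,fos,fow,fox,fwx,swx] rk=13  ker:fsu,osw,owx,sux
rk∂_2=13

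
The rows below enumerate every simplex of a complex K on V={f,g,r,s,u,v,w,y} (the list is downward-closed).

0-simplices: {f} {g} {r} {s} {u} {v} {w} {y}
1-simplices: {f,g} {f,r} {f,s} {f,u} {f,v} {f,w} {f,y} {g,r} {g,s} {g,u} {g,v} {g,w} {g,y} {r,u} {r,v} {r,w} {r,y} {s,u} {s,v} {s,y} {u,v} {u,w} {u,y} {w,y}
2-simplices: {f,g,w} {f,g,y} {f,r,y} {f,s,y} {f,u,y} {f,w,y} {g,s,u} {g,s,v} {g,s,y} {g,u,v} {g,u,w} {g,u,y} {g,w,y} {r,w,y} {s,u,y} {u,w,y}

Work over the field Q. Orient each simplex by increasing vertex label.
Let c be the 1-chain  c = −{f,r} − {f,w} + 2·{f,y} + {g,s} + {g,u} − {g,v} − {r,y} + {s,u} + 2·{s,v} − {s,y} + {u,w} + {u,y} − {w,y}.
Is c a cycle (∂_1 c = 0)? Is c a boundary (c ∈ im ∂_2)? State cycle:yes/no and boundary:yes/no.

cycle:no boundary:no

n_0=8 n_1=24 n_2=16  [Q]
∂1: piv[fg,fr,fs,fu,fv,fw,fy] rk=7  ker:gr,gs,gu,gv,gw,gy,ru,rv,rw,ry,su,sv,sy,uv,uw,uy,wy
∂2: piv[fgw,fgy,fry,fsy,fuy,fwy,gsu,gsv,gsy,guv,guw,guy,rwy] rk=13  ker:gwy,suy,uwy
∂1c = −{g} − {s} + {v} + {w}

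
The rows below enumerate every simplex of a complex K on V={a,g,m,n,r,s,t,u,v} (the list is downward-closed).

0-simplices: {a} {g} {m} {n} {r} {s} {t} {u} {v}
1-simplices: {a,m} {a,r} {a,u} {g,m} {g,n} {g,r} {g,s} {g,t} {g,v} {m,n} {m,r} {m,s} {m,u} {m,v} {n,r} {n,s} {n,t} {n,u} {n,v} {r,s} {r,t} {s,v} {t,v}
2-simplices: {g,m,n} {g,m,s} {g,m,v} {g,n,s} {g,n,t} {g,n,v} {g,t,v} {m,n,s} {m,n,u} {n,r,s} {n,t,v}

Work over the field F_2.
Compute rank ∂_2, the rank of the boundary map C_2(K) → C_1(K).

n_0=9 n_1=23 n_2=11  [Z2]
∂1: piv[am,ar,au,gm,gn,gs,gt,gv] rk=8  ker:gr,mn,mr,ms,mu,mv,nr,ns,nt,nu,nv,rs,rt,sv,tv
∂2: piv[gmn,gms,gmv,gns,gnt,gnv,gtv,mnu,nrs] rk=9  ker:mns,ntv
rk∂_2=9

rank∂_2=9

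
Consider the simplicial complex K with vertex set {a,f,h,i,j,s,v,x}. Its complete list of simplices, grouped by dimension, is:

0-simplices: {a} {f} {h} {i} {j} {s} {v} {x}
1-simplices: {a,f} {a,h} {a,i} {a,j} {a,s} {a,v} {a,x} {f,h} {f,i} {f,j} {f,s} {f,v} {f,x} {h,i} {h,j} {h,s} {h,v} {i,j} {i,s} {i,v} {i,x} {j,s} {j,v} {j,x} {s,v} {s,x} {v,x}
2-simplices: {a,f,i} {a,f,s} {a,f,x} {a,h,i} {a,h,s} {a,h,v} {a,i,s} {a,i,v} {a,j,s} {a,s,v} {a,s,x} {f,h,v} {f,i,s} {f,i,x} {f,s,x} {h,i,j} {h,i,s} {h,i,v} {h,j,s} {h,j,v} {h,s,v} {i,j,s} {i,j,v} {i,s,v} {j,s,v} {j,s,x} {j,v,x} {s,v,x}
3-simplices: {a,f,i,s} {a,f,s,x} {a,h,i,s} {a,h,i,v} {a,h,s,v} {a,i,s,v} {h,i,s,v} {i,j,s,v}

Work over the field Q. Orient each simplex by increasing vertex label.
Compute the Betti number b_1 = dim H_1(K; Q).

b_1=2

n_0=8 n_1=27 n_2=28 n_3=8  [Q]
∂1: piv[af,ah,ai,aj,as,av,ax] rk=7  ker:fh,fi,fj,fs,fv,fx,hi,hj,hs,hv,ij,is,iv,ix,js,jv,jx,sv,sx,vx
∂2: piv[afi,afs,afx,ahi,ahs,ahv,ais,aiv,ajs,asv,asx,fhv,fix,hij,hjs,hjv,jsx,jvx] rk=18  ker:fis,fsx,his,hiv,hsv,ijs,ijv,isv,jsv,svx
∂3: piv[afis,afsx,ahis,ahiv,ahsv,aisv,ijsv] rk=7  ker:hisv
b_1=(27−7)−18=2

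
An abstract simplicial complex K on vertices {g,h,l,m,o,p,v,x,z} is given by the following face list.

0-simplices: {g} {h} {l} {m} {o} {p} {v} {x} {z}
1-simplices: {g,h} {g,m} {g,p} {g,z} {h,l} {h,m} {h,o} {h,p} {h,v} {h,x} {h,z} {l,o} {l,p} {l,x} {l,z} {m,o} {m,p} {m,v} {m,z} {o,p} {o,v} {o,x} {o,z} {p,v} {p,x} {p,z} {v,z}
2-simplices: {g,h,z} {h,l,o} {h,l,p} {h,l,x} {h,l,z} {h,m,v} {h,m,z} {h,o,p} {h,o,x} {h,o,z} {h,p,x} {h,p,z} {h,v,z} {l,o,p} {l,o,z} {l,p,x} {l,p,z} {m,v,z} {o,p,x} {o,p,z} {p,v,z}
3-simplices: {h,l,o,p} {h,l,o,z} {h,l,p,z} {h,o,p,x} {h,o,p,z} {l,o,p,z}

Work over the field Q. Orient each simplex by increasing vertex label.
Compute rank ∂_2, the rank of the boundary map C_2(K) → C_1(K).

n_0=9 n_1=27 n_2=21 n_3=6  [Q]
∂1: piv[gh,gm,gp,gz,hl,ho,hv,hx] rk=8  ker:hm,hp,hz,lo,lp,lx,lz,mo,mp,mv,mz,op,ov,ox,oz,pv,px,pz,vz
∂2: piv[ghz,hlo,hlp,hlx,hlz,hmv,hmz,hop,hox,hoz,hpx,hpz,hvz,pvz] rk=14  ker:lop,loz,lpx,lpz,mvz,opx,opz
∂3: piv[hlop,hloz,hlpz,hopx,hopz] rk=5  ker:lopz
rk∂_2=14

rank∂_2=14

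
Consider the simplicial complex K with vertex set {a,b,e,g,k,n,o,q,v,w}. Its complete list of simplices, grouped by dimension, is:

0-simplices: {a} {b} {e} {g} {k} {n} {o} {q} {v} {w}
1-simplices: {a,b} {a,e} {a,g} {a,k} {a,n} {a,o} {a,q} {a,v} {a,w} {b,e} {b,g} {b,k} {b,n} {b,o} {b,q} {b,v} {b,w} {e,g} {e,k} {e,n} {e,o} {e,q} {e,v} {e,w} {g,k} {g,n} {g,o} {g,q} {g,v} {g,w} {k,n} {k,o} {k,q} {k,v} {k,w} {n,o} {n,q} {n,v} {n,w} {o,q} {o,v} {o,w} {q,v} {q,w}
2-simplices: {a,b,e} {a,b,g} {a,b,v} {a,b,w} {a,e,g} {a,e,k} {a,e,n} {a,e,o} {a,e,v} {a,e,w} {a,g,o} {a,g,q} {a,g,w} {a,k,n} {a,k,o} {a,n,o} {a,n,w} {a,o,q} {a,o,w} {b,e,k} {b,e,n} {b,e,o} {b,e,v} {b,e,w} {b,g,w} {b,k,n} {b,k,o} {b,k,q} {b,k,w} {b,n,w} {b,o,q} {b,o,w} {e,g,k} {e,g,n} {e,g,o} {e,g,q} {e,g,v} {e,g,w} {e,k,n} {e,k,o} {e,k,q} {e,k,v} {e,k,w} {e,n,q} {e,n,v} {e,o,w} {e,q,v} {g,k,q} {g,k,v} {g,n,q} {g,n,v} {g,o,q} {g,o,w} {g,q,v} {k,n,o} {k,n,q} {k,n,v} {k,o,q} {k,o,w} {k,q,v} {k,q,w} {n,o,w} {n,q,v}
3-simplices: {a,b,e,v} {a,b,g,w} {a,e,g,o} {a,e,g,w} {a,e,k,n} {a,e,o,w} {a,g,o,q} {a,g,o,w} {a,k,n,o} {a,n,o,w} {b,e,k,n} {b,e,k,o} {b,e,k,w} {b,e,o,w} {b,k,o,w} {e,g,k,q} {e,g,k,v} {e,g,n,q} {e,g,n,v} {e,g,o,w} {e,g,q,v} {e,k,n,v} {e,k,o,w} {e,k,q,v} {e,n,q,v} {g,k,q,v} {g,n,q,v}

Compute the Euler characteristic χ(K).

χ(K)=2

n_0=10 n_1=44 n_2=63 n_3=27
χ=+10−44+63−27=2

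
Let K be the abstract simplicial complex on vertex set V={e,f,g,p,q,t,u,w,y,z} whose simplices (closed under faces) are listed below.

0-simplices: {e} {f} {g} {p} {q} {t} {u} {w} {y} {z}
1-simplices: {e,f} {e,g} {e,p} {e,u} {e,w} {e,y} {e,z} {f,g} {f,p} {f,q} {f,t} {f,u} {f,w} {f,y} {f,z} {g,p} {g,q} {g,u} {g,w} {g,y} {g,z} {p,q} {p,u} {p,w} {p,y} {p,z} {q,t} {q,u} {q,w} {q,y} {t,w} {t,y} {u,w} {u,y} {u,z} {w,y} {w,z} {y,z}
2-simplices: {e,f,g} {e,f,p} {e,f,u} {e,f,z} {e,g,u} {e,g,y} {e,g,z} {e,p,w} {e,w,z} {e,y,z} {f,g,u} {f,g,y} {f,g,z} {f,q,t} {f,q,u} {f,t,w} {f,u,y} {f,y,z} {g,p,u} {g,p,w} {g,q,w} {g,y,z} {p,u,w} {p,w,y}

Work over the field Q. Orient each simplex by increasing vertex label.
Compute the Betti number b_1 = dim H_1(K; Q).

n_0=10 n_1=38 n_2=24  [Q]
∂1: piv[ef,eg,ep,eu,ew,ey,ez,fq,ft] rk=9  ker:fg,fp,fu,fw,fy,fz,gp,gq,gu,gw,gy,gz,pq,pu,pw,py,pz,qt,qu,qw,qy,tw,ty,uw,uy,uz,wy,wz,yz
∂2: piv[efg,efp,efu,efz,egu,egy,egz,epw,ewz,eyz,fgy,fqt,fqu,ftw,fuy,gpu,gpw,gqw,puw,pwy] rk=20  ker:fgu,fgz,fyz,gyz
b_1=(38−9)−20=9

b_1=9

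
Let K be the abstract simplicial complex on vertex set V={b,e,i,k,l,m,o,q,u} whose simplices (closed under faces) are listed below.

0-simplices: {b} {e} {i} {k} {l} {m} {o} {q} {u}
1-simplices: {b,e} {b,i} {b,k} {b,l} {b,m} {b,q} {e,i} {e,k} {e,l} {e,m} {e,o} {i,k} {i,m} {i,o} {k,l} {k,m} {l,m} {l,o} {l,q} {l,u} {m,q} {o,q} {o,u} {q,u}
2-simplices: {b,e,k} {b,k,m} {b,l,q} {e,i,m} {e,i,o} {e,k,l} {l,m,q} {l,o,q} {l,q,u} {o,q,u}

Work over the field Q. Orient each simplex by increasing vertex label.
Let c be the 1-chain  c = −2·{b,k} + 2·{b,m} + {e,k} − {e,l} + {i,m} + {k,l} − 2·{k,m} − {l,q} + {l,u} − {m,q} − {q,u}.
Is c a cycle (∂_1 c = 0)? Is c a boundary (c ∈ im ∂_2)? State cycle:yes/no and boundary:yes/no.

cycle:no boundary:no

n_0=9 n_1=24 n_2=10  [Q]
∂1: piv[be,bi,bk,bl,bm,bq,eo,lu] rk=8  ker:ei,ek,el,em,ik,im,io,kl,km,lm,lo,lq,mq,oq,ou,qu
∂2: piv[bek,bkm,blq,eim,eio,ekl,lmq,loq,lqu,oqu] rk=10
∂1c = −{i} + 2·{m} − {q}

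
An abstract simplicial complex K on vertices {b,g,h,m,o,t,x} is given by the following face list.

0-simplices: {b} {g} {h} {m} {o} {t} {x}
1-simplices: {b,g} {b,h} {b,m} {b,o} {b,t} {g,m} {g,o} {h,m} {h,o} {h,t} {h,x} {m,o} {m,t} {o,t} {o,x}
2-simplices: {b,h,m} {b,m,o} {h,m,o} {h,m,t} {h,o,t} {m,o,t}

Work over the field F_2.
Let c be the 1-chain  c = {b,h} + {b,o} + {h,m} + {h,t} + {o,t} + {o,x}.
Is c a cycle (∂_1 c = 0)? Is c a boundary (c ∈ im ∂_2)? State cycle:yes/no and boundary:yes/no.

n_0=7 n_1=15 n_2=6  [Z2]
∂1: piv[bg,bh,bm,bo,bt,hx] rk=6  ker:gm,go,hm,ho,ht,mo,mt,ot,ox
∂2: piv[bhm,bmo,hmo,hmt,hot] rk=5  ker:mot
∂1c = {h} + {m} + {o} + {x}

cycle:no boundary:no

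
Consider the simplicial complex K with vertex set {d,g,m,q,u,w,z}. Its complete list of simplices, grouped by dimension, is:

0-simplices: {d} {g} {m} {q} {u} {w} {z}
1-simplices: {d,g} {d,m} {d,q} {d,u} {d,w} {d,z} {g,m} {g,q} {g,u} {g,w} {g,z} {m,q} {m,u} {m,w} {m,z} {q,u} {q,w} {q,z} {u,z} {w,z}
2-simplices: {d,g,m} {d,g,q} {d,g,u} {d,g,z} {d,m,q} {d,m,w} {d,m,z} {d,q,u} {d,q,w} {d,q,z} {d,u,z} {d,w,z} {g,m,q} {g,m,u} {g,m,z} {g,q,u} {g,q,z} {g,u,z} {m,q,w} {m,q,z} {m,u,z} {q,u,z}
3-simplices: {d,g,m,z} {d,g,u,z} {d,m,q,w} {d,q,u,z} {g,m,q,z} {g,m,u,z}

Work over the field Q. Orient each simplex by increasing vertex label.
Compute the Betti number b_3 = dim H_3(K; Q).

n_0=7 n_1=20 n_2=22 n_3=6  [Q]
∂1: piv[dg,dm,dq,du,dw,dz] rk=6  ker:gm,gq,gu,gw,gz,mq,mu,mw,mz,qu,qw,qz,uz,wz
∂2: piv[dgm,dgq,dgu,dgz,dmq,dmw,dmz,dqu,dqw,dqz,duz,dwz,gmu] rk=13  ker:gmq,gmz,gqu,gqz,guz,mqw,mqz,muz,quz
∂3: piv[dgmz,dguz,dmqw,dquz,gmqz,gmuz] rk=6
b_3=(6−6)−0=0

b_3=0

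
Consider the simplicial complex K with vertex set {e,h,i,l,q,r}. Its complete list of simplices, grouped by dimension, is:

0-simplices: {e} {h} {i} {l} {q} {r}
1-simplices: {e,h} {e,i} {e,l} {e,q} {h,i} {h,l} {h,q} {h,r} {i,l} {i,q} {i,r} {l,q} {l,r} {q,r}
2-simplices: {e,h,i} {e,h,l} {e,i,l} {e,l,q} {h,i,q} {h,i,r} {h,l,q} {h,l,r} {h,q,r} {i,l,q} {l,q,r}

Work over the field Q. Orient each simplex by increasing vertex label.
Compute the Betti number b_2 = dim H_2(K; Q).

n_0=6 n_1=14 n_2=11  [Q]
∂1: piv[eh,ei,el,eq,hr] rk=5  ker:hi,hl,hq,il,iq,ir,lq,lr,qr
∂2: piv[ehi,ehl,eil,elq,hiq,hir,hlq,hlr,hqr] rk=9  ker:ilq,lqr
b_2=(11−9)−0=2

b_2=2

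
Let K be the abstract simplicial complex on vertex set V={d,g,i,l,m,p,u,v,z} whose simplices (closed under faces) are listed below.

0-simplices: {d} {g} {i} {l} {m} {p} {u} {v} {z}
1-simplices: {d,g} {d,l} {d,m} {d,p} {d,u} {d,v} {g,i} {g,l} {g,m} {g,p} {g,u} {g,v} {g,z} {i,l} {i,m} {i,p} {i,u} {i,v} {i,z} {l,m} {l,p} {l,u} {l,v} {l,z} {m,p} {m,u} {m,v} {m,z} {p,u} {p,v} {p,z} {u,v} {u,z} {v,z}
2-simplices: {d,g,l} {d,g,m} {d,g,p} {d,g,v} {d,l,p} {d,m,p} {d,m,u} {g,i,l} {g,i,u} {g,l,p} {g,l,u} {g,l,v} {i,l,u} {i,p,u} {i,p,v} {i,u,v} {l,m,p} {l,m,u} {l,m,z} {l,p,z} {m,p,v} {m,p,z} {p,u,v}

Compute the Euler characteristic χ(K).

n_0=9 n_1=34 n_2=23
χ=+9−34+23=-2

χ(K)=-2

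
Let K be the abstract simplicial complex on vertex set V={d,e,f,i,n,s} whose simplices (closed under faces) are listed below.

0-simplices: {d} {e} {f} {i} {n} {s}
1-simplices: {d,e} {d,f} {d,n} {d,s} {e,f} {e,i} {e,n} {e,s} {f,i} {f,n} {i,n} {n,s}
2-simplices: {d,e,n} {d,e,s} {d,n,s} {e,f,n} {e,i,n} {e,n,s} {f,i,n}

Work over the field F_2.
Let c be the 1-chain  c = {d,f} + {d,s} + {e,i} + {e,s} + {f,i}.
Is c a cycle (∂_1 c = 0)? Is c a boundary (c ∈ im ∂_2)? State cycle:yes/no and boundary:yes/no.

cycle:yes boundary:no

n_0=6 n_1=12 n_2=7  [Z2]
∂1: piv[de,df,dn,ds,ei] rk=5  ker:ef,en,es,fi,fn,in,ns
∂2: piv[den,des,dns,efn,ein,fin] rk=6  ker:ens
∂1c = 0
c vs im∂2: residual ≠ 0 ⇒ not boundary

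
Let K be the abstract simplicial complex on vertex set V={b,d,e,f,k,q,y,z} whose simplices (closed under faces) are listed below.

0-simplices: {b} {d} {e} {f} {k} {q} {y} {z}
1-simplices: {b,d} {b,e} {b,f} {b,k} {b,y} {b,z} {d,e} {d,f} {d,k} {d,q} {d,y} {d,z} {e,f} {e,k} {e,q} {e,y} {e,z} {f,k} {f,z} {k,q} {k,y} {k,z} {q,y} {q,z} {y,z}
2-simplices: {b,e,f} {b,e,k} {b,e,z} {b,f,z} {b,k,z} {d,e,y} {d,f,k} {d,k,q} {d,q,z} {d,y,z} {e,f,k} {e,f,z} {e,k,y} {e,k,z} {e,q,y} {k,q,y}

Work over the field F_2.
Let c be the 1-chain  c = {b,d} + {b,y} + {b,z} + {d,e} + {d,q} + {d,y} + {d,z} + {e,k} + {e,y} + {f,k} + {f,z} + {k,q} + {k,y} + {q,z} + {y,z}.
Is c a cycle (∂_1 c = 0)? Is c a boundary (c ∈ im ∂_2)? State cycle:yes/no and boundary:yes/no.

cycle:no boundary:no

n_0=8 n_1=25 n_2=16  [Z2]
∂1: piv[bd,be,bf,bk,by,bz,dq] rk=7  ker:de,df,dk,dy,dz,ef,ek,eq,ey,ez,fk,fz,kq,ky,kz,qy,qz,yz
∂2: piv[bef,bek,bez,bfz,bkz,dey,dfk,dkq,dqz,dyz,efk,eky,eqy,kqy] rk=14  ker:efz,ekz
∂1c = {b} + {d} + {e} + {q} + {y} + {z}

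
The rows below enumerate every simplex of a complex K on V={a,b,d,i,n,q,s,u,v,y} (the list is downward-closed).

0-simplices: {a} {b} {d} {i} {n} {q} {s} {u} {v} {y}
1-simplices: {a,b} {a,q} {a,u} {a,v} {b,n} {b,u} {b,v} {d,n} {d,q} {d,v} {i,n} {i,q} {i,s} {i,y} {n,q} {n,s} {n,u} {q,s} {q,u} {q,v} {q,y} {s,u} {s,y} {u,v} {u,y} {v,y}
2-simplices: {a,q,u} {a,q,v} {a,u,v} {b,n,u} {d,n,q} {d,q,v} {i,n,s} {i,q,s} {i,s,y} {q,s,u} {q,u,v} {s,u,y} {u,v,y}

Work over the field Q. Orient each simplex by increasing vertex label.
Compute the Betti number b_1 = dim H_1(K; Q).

b_1=5

n_0=10 n_1=26 n_2=13  [Q]
∂1: piv[ab,aq,au,av,bn,dn,in,is,iy] rk=9  ker:bu,bv,dq,dv,iq,nq,ns,nu,qs,qu,qv,qy,su,sy,uv,uy,vy
∂2: piv[aqu,aqv,auv,bnu,dnq,dqv,ins,iqs,isy,qsu,suy,uvy] rk=12  ker:quv
b_1=(26−9)−12=5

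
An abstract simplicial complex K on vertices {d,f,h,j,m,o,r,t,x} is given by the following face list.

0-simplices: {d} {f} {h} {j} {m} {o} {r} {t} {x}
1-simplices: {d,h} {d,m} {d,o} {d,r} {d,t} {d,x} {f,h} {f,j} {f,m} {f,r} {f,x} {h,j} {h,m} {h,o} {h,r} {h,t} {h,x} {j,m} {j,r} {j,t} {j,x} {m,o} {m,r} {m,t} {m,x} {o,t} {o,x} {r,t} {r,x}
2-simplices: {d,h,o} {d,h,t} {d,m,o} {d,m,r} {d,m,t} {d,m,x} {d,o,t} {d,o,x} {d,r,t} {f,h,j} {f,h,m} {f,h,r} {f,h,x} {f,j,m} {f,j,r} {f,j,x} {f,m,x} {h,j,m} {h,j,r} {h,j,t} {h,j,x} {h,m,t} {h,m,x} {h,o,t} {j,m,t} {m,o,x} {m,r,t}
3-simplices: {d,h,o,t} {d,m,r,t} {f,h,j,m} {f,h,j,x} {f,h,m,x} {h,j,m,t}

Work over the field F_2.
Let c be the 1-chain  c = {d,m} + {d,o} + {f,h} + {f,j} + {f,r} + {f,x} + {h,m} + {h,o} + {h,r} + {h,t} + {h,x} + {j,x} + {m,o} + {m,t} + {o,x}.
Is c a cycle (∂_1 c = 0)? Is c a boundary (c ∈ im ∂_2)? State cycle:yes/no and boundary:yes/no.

cycle:yes boundary:yes

n_0=9 n_1=29 n_2=27 n_3=6  [Z2]
∂1: piv[dh,dm,do,dr,dt,dx,fh,fj] rk=8  ker:fm,fr,fx,hj,hm,ho,hr,ht,hx,jm,jr,jt,jx,mo,mr,mt,mx,ot,ox,rt,rx
∂2: piv[dho,dht,dmo,dmr,dmt,dmx,dot,dox,drt,fhj,fhm,fhr,fhx,fjm,fjr,fjx,fmx,hjt,hmt] rk=19  ker:hjm,hjr,hjx,hmx,hot,jmt,mox,mrt
∂3: piv[dhot,dmrt,fhjm,fhjx,fhmx,hjmt] rk=6
∂1c = 0
c vs im∂2: reduces to 0 ⇒ boundary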